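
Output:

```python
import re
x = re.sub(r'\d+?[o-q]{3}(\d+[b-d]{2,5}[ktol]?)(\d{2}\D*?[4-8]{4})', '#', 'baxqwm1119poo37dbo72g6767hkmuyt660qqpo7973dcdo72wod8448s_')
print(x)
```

The pattern matches one or more of a digit (lazy), then exactly 3 of a character in [o-q]; then one or more of a digit, then 2 to 5 of a character in [b-d], then optionally one of [ktol] (captured); then exactly 2 of a digit, then zero or more of a non-digit (lazy), then exactly 4 of a character in [4-8] (captured).
Every occurrence is swapped for '#'.

baxqwm#hkmuyt660qqpo7973dcdo72wod8448s_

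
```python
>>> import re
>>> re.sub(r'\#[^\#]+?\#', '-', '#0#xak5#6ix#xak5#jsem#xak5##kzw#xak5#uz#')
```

Matches: at [0:3] → '#0#'; at [7:12] → '#6ix#'; at [16:22] → '#jsem#'; at [27:32] → '#kzw#'; at [36:40] → '#uz#'.
Every occurrence is swapped for '-'.

'-xak5-xak5-xak5#-xak5-'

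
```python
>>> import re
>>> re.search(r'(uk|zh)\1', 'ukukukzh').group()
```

`\1` is not a pattern — it's the concrete string captured by group 1, re-applied verbatim.
`search` walks the string left to right and returns the first match it finds.
The match spans [0:4] → 'ukuk'.
Captured: group 1 = 'uk'.

'ukuk'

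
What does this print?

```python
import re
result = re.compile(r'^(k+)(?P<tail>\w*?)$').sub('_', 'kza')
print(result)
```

The pattern matches anchored at the start of the string; then one or more of a literal 'k' (captured); then zero or more of a word character (lazy) (captured as 'tail'); then anchored at the end.
Each match is replaced by '_'.

_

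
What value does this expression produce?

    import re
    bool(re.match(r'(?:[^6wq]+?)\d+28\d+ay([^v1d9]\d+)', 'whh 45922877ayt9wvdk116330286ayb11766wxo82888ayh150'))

The pattern matches one or more of any character except [6wq] (lazy) (non-capturing group); then one or more of a digit; then the literal '28', then one or more of a digit, then the literal 'ay'; then any character except [v1d9], then one or more of a digit (captured).
`re.match` only tries the pattern at the start of the string.
Here the pattern fails at index 0, so the call returns None, and `bool(None)` is False.

False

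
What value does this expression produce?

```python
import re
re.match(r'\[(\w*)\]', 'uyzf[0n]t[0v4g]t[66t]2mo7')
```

`re.match` only tries the pattern at the start of the string.
Here the string doesn't start with a match, so the call returns None.

None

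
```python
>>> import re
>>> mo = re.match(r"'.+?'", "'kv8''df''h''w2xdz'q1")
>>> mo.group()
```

`re.match` only tries the pattern at the start of the string.
The match spans [0:5] → "'kv8'".

"'kv8'"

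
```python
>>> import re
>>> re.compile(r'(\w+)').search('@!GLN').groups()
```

('GLN',)

The match spans [2:5] → 'GLN'.
Captured: group 1 = 'GLN'.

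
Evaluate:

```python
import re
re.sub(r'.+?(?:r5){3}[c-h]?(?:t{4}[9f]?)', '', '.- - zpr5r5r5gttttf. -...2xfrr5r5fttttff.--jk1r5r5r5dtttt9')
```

''

Pattern: one or more of any character (lazy), then the literal 'r5' repeated 3 times, then optionally a character in [c-h]; then exactly 4 of a literal 't', then optionally one of [9f] (non-capturing group).
Matches: at [0:19] → '.- - zpr5r5r5gttttf'; at [19:58] → '. -...2xfrr5r5fttttff.--jk1r5r5r5dtttt9'.
Every occurrence is swapped for ''.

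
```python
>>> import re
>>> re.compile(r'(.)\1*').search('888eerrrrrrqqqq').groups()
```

After group 1 captures some text, `\1` only succeeds where that same text appears again.
Unlike `match`, `search` isn't anchored — it looks for the pattern anywhere in the string.
The match spans [0:3] → '888'.
Captured: group 1 = '8'.

('8',)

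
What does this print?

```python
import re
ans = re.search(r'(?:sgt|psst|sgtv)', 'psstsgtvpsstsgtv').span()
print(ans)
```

(0, 4)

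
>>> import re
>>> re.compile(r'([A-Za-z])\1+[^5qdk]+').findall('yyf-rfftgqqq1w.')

['y', 'q']

After group 1 captures some text, `\1` only succeeds where that same text appears again.
`findall` collects group 1 from each match (2 total).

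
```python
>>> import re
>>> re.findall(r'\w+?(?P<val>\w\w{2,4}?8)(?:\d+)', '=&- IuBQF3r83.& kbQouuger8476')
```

Pattern: one or more of a word character (lazy); then a word character, then 2 to 4 of a word character (lazy), then the literal '8' (captured as 'val'); then one or more of a digit (non-capturing group).
A non-greedy quantifier consumes as few characters as it can — just enough that the remainder of the pattern still matches from where it stops; whatever follows it matches normally.
Matches: at [4:13] match 'IuBQF3r83', group 1 = 'BQF3r8'; at [16:29] match 'kbQouuger8476', group 1 = 'uuger8'.
Because there's exactly one group, `findall` drops the full match and keeps group 1 from each hit.

['BQF3r8', 'uuger8']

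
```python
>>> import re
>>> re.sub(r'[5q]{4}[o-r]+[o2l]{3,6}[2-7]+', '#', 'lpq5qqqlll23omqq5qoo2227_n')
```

Every occurrence is swapped for '#'.

'lp#om#_n'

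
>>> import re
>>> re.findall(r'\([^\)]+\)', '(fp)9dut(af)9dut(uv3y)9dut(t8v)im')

['(fp)', '(af)', '(uv3y)', '(t8v)']

No capturing groups, so `findall` returns the 4 full match strings.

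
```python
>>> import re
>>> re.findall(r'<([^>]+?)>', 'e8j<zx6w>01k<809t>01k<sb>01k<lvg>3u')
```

['zx6w', '809t', 'sb', 'lvg']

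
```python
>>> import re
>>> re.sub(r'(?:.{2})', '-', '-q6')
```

'-6'

The pattern matches exactly 2 of any character (non-capturing group).
Matches: at [0:2] → '-q'.
Every occurrence is swapped for '-'.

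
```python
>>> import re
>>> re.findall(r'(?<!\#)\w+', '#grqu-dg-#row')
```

The negative lookahead/lookbehind blocks any match where the forbidden context is present.
Walking the string: at [2:5] → 'rqu'; at [6:8] → 'dg'; at [11:13] → 'ow'.
With no groups in the pattern, `findall` gives back each whole match — 3 here.

['rqu', 'dg', 'ow']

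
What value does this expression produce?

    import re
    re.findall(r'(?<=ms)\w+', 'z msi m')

['i']

Lookahead/lookbehind check context without consuming it, so the matched span excludes the asserted characters.
No capturing groups, so `findall` returns the 1 full match string.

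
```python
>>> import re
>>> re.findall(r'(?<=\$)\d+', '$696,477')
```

['696']

The positive lookaround only admits positions where the adjacent text matches; those characters stay outside the span.
Matches: at [1:4] → '696'.
With no groups in the pattern, `findall` gives back each whole match — 1 here.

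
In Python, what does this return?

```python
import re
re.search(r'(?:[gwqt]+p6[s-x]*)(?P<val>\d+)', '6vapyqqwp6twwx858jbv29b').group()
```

This matches one or more of one of [gwqt], then the literal 'p6', then zero or more of a character in [s-x] (non-capturing group); then one or more of a digit (captured as 'val').
`search` walks the string left to right and returns the first match it finds.
The match spans [5:17] → 'qqwp6twwx858'.
Captured: group 1 = '858'.

'qqwp6twwx858'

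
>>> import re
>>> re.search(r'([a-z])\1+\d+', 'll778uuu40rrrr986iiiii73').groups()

The match spans [0:5] → 'll778'.
Captured: group 1 = 'l'.

('l',)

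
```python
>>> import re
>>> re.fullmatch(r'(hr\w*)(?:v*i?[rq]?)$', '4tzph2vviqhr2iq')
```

None

The pattern matches the literal 'hr', then zero or more of a word character (captured); then zero or more of a literal 'v', then optionally the literal 'i', then optionally one of [rq] (non-capturing group); then anchored at the end.
`re.fullmatch` requires the pattern to consume the entire string.
Here the pattern can't cover the whole string, so the call returns None.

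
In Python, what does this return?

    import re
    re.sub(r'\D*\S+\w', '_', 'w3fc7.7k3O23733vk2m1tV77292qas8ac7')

'_'

Each match is replaced by '_'.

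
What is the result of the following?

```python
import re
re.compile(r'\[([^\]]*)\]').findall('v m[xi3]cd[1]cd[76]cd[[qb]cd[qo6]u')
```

['xi3', '1', '76', '[qb', 'qo6']

Scanning left to right: at [3:8] match '[xi3]', group 1 = 'xi3'; at [10:13] match '[1]', group 1 = '1'; at [15:19] match '[76]', group 1 = '76'; at [21:26] match '[[qb]', group 1 = '[qb'; at [28:33] match '[qo6]', group 1 = 'qo6'.
One capturing group, so `findall` returns just the captured substring from each match — 5 in all.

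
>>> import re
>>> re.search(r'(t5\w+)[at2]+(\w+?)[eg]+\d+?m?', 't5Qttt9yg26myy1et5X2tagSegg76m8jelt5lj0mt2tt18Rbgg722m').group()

't5Qttt9yg26myy1et5X2tagSegg76m8jelt5lj0mt2tt18Rbgg7'

The pattern matches the literal 't5', then one or more of a word character (captured); then one or more of one of [at2]; then one or more of a word character (lazy) (captured); then one or more of one of [eg], then one or more of a digit (lazy), then optionally the literal 'm'.
The match spans [0:51] → 't5Qttt9yg26myy1et5X2tagSegg76m8jelt5lj0mt2tt18Rbgg7'.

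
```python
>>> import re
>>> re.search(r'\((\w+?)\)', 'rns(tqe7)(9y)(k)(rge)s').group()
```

'(tqe7)'

`re.search` scans for the first position where the pattern succeeds.
The match spans [3:9] → '(tqe7)'.
Captured: group 1 = 'tqe7'.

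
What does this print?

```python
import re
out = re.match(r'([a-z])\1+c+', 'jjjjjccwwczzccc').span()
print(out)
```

`\1` is not a pattern — it's the concrete string captured by group 1, re-applied verbatim.
`match` is anchored at position 0; if the pattern doesn't fit there, it returns None.
The match spans [0:7] → 'jjjjjcc'.
Captured: group 1 = 'j'.

(0, 7)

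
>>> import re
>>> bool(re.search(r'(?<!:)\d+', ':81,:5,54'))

The negative lookahead/lookbehind blocks any match where the forbidden context is present.
`re.search` tries every starting position until one works.
The match spans [2:3] → '1'.

True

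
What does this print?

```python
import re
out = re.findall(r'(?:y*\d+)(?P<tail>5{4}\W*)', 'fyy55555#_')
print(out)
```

The pattern matches zero or more of a literal 'y', then one or more of a digit (non-capturing group); then exactly 4 of a literal '5', then zero or more of a non-word character (captured as 'tail').
`findall` collects group 1 from the one match (1 total).

['5555#']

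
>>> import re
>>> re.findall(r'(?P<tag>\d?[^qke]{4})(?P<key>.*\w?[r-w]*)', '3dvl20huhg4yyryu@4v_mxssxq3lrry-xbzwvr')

This matches optionally a digit, then exactly 4 of any character except [qke] (captured as 'tag'); then zero or more of any character, then optionally a word character, then zero or more of a character in [r-w] (captured as 'key').
Matches: at [0:38] match '3dvl20huhg4yyryu@4v_mxssxq3lrry-xbzwvr', groups = ('3dvl2', '0huhg4yyryu@4v_mxssxq3lrry-xbzwvr').
With 2 capturing groups, `findall` returns a 2-tuple per match.

[('3dvl2', '0huhg4yyryu@4v_mxssxq3lrry-xbzwvr')]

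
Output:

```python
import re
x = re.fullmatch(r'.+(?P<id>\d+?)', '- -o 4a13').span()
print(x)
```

This matches one or more of any character; then one or more of a digit (lazy) (captured as 'id').
`re.fullmatch` requires the pattern to consume the entire string.
The match spans [0:9] → '- -o 4a13'.
Captured: group 1 = '3'.

(0, 9)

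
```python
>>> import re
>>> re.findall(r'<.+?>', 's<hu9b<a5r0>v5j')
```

['<hu9b<a5r0>']

Walking the string: at [1:12] → '<hu9b<a5r0>'.
With no groups in the pattern, `findall` gives back each whole match — 1 here.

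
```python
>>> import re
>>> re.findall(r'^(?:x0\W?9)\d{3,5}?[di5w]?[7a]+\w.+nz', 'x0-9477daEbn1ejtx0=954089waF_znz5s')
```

The pattern matches anchored at the start of the string; then the literal 'x0', then optionally a non-word character, then a literal '9' (non-capturing group); then 3 to 5 of a digit (lazy); then optionally one of [di5w]; then one or more of one of [7a]; then a word character, then one or more of any character, then the literal 'nz'.
With no groups in the pattern, `findall` gives back each whole match — 1 here.

['x0-9477daEbn1ejtx0=954089waF_znz']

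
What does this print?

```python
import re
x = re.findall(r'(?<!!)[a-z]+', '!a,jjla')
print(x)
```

The negative lookaround is zero-width — it rules out positions where the adjacent text would match, without consuming anything.
Scanning left to right: at [3:7] → 'jjla'.
No capturing groups, so `findall` returns the 1 full match string.

['jjla']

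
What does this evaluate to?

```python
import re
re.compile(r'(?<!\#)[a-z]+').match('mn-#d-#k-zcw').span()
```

(0, 2)

`re.match` won't scan ahead — the pattern has to work from the very first character.
The match spans [0:2] → 'mn'.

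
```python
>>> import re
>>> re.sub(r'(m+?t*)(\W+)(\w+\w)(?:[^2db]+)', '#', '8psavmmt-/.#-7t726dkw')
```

The pattern matches one or more of the literal 'm' (lazy), then zero or more of the literal 't' (captured); then one or more of a non-word character (captured); then one or more of a word character, then a word character (captured); then one or more of any character except [2db] (non-capturing group).
Matches: at [5:21] → 'mmt-/.#-7t726dkw'.
Every occurrence is swapped for '#'.

'8psav#'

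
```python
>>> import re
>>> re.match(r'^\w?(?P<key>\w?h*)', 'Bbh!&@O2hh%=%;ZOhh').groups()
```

The pattern matches anchored at the start of the string; then optionally a word character; then optionally a word character, then zero or more of the literal 'h' (captured as 'key').
`re.match` won't scan ahead — the pattern has to work from the very first character.
The match spans [0:3] → 'Bbh'.
Captured: group 1 = 'bh'.

('bh',)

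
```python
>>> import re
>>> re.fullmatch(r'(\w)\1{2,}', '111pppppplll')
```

For `fullmatch`, every character of the input must be accounted for by the pattern.
Here there's no way to consume every character, so the call returns None.

None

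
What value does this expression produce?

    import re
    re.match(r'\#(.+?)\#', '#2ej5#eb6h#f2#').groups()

('2ej5',)

The match spans [0:6] → '#2ej5#'.
Captured: group 1 = '2ej5'.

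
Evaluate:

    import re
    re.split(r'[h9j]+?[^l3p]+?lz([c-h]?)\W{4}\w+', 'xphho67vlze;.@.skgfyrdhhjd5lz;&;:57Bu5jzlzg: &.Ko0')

['xp', 'e', ';&;:57Bu5', 'g', '']

The group in the pattern means `split` returns the separators' captures alongside the pieces.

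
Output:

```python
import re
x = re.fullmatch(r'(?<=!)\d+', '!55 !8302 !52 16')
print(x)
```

None

Because the assertion is zero-width, the text it checks is not consumed and won't appear in the result.
For `fullmatch`, every character of the input must be accounted for by the pattern.
Here the pattern can't cover the whole string, so the call returns None.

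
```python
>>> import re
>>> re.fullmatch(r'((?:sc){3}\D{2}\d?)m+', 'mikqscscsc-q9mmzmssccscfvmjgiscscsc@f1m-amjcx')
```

`fullmatch` succeeds only if the pattern covers the string from start to end.
Here the pattern can't cover the whole string, so the call returns None.

None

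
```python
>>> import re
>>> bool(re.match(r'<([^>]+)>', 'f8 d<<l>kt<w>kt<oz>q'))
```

False

`match` is anchored at position 0; if the pattern doesn't fit there, it returns None.
Here the pattern fails at index 0, so the call returns None, and `bool(None)` is False.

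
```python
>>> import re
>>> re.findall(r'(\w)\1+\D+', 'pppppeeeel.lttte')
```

['p']

The backreference `\1` re-matches whatever the first group consumed, character for character.
Scanning left to right: at [0:16] match 'pppppeeeel.lttte', group 1 = 'p'.
With a single group, `findall` returns only what that group captured — 1 item.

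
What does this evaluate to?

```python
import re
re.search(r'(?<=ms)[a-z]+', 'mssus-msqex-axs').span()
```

The `(?=…)`/`(?<=…)` assertion just peeks at neighbouring text; it doesn't advance the match position.
`re.search` scans for the first position where the pattern succeeds.
The match spans [2:5] → 'sus'.

(2, 5)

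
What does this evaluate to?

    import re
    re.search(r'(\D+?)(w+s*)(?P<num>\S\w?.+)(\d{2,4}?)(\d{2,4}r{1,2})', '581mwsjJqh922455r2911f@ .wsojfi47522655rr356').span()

(3, 41)

Pattern: one or more of a non-digit (lazy) (captured); then one or more of a literal 'w', then zero or more of a literal 's' (captured); then a non-whitespace character, then optionally a word character, then one or more of any character (captured as 'num'); then 2 to 4 of a digit (lazy) (captured); then 2 to 4 of a digit, then 1 to 2 of the literal 'r' (captured).
`re.search` scans for the first position where the pattern succeeds.
The match spans [3:41] → 'mwsjJqh922455r2911f@ .wsojfi47522655rr'.
Captured: group 1 = 'm', group 2 = 'ws', group 3 = 'jJqh922455r2911f@ .wsojfi4752', group 4 = '26', group 5 = '55rr'.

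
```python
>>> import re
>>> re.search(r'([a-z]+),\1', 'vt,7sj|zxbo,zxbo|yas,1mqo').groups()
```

A backreference is literal: `\1` must see the identical characters the first group matched.
`re.search` tries every starting position until one works.
The match spans [7:16] → 'zxbo,zxbo'.
Captured: group 1 = 'zxbo'.

('zxbo',)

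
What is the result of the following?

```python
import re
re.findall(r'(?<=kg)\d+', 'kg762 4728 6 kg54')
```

['762', '54']

The positive lookaround only admits positions where the adjacent text matches; those characters stay outside the span.
Scanning left to right: at [2:5] → '762'; at [15:17] → '54'.
`findall` yields the raw match text (2 of them) because the pattern has no groups.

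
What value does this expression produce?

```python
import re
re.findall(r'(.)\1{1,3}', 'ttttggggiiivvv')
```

['t', 'g', 'i', 'v']

After group 1 captures some text, `\1` only succeeds where that same text appears again.
Because there's exactly one group, `findall` drops the full match and keeps group 1 from each hit.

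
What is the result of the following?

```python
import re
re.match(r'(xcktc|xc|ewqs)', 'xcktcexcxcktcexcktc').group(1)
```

'xcktc'

The match spans [0:5] → 'xcktc'.
Captured: group 1 = 'xcktc'.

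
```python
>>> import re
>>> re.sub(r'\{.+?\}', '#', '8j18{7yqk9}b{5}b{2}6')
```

With the lazy modifier that quantifier settles for the fewest repetitions that let the rest of the pattern succeed (the atoms after it are unaffected and can still be greedy).
`sub` substitutes '#' at each match site.

'8j18#b#b#6'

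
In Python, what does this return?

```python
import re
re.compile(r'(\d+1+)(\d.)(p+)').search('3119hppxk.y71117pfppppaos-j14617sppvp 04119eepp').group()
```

'3119hpp'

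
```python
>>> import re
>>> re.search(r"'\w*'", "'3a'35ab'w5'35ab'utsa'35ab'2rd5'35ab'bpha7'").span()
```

Unlike `match`, `search` isn't anchored — it looks for the pattern anywhere in the string.
The match spans [0:4] → "'3a'".

(0, 4)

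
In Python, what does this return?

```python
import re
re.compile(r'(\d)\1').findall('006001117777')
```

A backreference is literal: `\1` must see the identical characters the first group matched.
Scanning left to right: at [0:2] match '00', group 1 = '0'; at [3:5] match '00', group 1 = '0'; at [5:7] match '11', group 1 = '1'; at [8:10] match '77', group 1 = '7'; at [10:12] match '77', group 1 = '7'.
With a single group, `findall` returns only what that group captured — 5 items.

['0', '0', '1', '7', '7']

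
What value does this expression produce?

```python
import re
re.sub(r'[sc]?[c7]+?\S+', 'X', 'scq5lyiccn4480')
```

Pattern: optionally one of [sc]; then one or more of one of [c7] (lazy); then one or more of a non-whitespace character.
Matches: at [0:14] → 'scq5lyiccn4480'.
Each match is replaced by 'X'.

'X'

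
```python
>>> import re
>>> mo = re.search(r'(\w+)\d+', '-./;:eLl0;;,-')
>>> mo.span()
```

(5, 9)

The match spans [5:9] → 'eLl0'.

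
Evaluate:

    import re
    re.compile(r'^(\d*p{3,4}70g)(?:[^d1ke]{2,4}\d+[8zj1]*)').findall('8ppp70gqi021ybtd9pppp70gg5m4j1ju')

This matches anchored at the start of the string; then zero or more of a digit, then 3 to 4 of the literal 'p', then the literal '70g' (captured); then 2 to 4 of any character except [d1ke], then one or more of a digit, then zero or more of one of [8zj1] (non-capturing group).
Matches: at [0:12] match '8ppp70gqi021', group 1 = '8ppp70g'.
One capturing group, so `findall` returns just the captured substring from the one match — 1 in all.

['8ppp70g']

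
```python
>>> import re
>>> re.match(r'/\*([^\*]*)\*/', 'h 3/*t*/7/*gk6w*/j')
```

`re.match` won't scan ahead — the pattern has to work from the very first character.
Here position 0 doesn't satisfy it, so the call returns None.

None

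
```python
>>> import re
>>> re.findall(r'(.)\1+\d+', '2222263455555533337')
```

['2']

`\1` has to match the exact text group 1 already captured.
Because there's exactly one group, `findall` drops the full match and keeps group 1 from the one hit.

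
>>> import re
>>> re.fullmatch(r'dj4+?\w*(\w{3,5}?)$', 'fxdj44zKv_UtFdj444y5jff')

None

The pattern matches the literal 'dj', then one or more of a literal '4' (lazy), then zero or more of a word character; then 3 to 5 of a word character (lazy) (captured); then anchored at the end.
`re.fullmatch` is like wrapping the pattern in `^…$` (in single-line mode).
Here there's no way to consume every character, so the call returns None.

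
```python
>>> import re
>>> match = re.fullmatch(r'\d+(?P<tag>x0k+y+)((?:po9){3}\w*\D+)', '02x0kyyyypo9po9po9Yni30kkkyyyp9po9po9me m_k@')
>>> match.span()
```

(0, 44)

The pattern matches one or more of a digit; then the literal 'x0', then one or more of the literal 'k', then one or more of a literal 'y' (captured as 'tag'); then the literal 'po9' repeated 3 times, then zero or more of a word character, then one or more of a non-digit (captured).
For `fullmatch`, every character of the input must be accounted for by the pattern.
The match spans [0:44] → '02x0kyyyypo9po9po9Yni30kkkyyyp9po9po9me m_k@'.
Captured: group 1 = 'x0kyyyy', group 2 = 'po9po9po9Yni30kkkyyyp9po9po9me m_k@'.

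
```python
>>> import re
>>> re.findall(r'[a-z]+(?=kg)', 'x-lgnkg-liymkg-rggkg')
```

['lgn', 'liym', 'rgg']

Lookahead/lookbehind check context without consuming it, so the matched span excludes the asserted characters.
With no groups in the pattern, `findall` gives back each whole match — 3 here.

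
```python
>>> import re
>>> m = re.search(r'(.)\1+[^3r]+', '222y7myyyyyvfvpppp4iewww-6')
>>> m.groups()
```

('2',)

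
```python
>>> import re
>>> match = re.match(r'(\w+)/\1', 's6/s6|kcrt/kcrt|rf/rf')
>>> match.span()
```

(0, 5)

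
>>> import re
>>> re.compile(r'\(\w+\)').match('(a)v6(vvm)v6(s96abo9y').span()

`re.match` won't scan ahead — the pattern has to work from the very first character.
The match spans [0:3] → '(a)'.

(0, 3)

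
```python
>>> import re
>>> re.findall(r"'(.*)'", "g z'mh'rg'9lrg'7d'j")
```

Scanning left to right: at [3:18] match "'mh'rg'9lrg'7d'", group 1 = "mh'rg'9lrg'7d".
`findall` collects group 1 from the one match (1 total).

["mh'rg'9lrg'7d"]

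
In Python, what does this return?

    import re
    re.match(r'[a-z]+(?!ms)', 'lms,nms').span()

(0, 3)

`re.match` only tries the pattern at the start of the string.
The match spans [0:3] → 'lms'.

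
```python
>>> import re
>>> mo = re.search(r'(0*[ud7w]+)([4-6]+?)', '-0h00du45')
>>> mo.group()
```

'00du4'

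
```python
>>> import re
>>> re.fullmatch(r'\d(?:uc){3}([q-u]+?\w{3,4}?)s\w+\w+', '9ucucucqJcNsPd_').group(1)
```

'qJcN'

This matches a digit, then the literal 'uc' repeated 3 times; then one or more of a character in [q-u] (lazy), then 3 to 4 of a word character (lazy) (captured); then a literal 's'; then one or more of a word character, then one or more of a word character.
`re.fullmatch` is like wrapping the pattern in `^…$` (in single-line mode).
The match spans [0:15] → '9ucucucqJcNsPd_'.
Captured: group 1 = 'qJcN'.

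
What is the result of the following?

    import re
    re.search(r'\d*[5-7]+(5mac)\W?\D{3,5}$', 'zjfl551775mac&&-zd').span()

This matches zero or more of a digit; then one or more of a character in [5-7]; then the literal '5m', then the literal 'ac' (captured); then optionally a non-word character, then 3 to 5 of a non-digit; then anchored at the end.
`re.search` tries every starting position until one works.
The match spans [4:18] → '551775mac&&-zd'.
Captured: group 1 = '5mac'.

(4, 18)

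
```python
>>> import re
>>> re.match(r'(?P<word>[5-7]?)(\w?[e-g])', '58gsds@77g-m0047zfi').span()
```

(0, 3)

`match` is anchored at position 0; if the pattern doesn't fit there, it returns None.
The match spans [0:3] → '58g'.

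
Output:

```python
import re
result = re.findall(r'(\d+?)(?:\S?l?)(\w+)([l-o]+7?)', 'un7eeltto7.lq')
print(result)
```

The pattern matches one or more of a digit (lazy) (captured); then optionally a non-whitespace character, then optionally a literal 'l' (non-capturing group); then one or more of a word character (captured); then one or more of a character in [l-o], then optionally a literal '7' (captured).
Walking the string: at [2:10] match '7eeltto7', groups = ('7', 'eltt', 'o7').
With 3 capturing groups, `findall` returns a 3-tuple per match.

[('7', 'eltt', 'o7')]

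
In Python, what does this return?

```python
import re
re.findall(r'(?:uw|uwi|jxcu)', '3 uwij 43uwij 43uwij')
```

`|` is ordered: at each position the engine commits to the first alternative that works.
With no groups in the pattern, `findall` gives back each whole match — 3 here.

['uw', 'uw', 'uw']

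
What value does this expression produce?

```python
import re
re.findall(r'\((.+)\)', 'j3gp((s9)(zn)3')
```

Scanning left to right: at [4:13] match '((s9)(zn)', group 1 = '(s9)(zn'.
One capturing group, so `findall` returns just the captured substring from the one match — 1 in all.

['(s9)(zn']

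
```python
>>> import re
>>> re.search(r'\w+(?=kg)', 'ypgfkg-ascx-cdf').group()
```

'ypgf'

The lookaround is zero-width — it requires the adjacent text to match without consuming it, so the asserted text isn't part of the match.
The match spans [0:4] → 'ypgf'.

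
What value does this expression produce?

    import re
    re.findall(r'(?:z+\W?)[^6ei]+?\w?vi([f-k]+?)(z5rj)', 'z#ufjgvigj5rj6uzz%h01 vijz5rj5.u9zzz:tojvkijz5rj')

[('j', 'z5rj')]

2 groups means the one result is a tuple of 2 captured strings — 1 here.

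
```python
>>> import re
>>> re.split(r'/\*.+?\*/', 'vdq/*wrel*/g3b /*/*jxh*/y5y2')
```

Splitting on the pattern gives 3 pieces.

['vdq', 'g3b ', 'y5y2']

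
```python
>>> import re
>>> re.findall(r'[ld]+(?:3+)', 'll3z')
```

Pattern: one or more of one of [ld]; then one or more of a literal '3' (non-capturing group).
Since nothing is captured, `findall` lists the 1 matched substring directly.

['ll3']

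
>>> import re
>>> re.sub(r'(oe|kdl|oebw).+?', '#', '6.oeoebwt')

'6.#ebwt'

Each match is replaced by '#'.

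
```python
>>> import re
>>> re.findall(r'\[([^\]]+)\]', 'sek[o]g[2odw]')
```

Matches: at [3:6] match '[o]', group 1 = 'o'; at [7:13] match '[2odw]', group 1 = '2odw'.
`findall` collects group 1 from each match (2 total).

['o', '2odw']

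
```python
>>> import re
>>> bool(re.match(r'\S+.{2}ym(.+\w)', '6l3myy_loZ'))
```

False

The pattern matches one or more of a non-whitespace character, then exactly 2 of any character, then the literal 'ym'; then one or more of any character, then a word character (captured).
With `match`, the pattern is implicitly anchored at the beginning.
Here the string doesn't start with a match, so the call returns None, and `bool(None)` is False.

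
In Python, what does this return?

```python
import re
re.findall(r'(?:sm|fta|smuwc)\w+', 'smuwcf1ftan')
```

Walking the string: at [0:11] → 'smuwcf1ftan'.
`findall` yields the raw match text (1 of them) because the pattern has no groups.

['smuwcf1ftan']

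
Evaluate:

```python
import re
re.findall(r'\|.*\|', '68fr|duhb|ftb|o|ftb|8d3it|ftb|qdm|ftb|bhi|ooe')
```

['|duhb|ftb|o|ftb|8d3it|ftb|qdm|ftb|bhi|']

With no groups in the pattern, `findall` gives back each whole match — 1 here.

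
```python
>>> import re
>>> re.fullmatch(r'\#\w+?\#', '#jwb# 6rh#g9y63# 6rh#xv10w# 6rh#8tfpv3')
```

None

`re.fullmatch` requires the pattern to consume the entire string.
Here the pattern can't cover the whole string, so the call returns None.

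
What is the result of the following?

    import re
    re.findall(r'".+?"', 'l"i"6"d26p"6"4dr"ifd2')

['"i"', '"d26p"', '"4dr"']

The `?` after the quantifier makes it lazy — it takes as little as possible before letting the rest of the pattern try.
Walking the string: at [1:4] → '"i"'; at [5:11] → '"d26p"'; at [12:17] → '"4dr"'.
With no groups in the pattern, `findall` gives back each whole match — 3 here.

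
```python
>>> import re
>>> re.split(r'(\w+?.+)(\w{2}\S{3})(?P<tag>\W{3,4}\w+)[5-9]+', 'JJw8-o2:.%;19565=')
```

Pattern: one or more of a word character (lazy), then one or more of any character (captured); then exactly 2 of a word character, then exactly 3 of a non-whitespace character (captured); then 3 to 4 of a non-word character, then one or more of a word character (captured as 'tag'); then one or more of a character in [5-9].
Matches to split on: at [0:16] → 'JJw8-o2:.%;19565'.
With a capturing group present, the delimiter's captured portion is kept in the result list.

['', 'JJ', 'w8-o2', ':.%;1956', '=']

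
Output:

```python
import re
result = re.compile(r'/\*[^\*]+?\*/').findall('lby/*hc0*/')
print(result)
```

Walking the string: at [3:10] → '/*hc0*/'.
`findall` yields the raw match text (1 of them) because the pattern has no groups.

['/*hc0*/']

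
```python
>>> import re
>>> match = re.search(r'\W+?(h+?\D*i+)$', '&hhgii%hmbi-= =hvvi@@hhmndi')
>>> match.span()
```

The pattern matches one or more of a non-word character (lazy); then one or more of a literal 'h' (lazy), then zero or more of a non-digit, then one or more of the literal 'i' (captured); then anchored at the end.
`search` walks the string left to right and returns the first match it finds.
The match spans [0:27] → '&hhgii%hmbi-= =hvvi@@hhmndi'.
Captured: group 1 = 'hhgii%hmbi-= =hvvi@@hhmndi'.

(0, 27)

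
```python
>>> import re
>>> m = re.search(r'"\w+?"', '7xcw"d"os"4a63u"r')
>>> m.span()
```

Unlike `match`, `search` isn't anchored — it looks for the pattern anywhere in the string.
The match spans [4:7] → '"d"'.

(4, 7)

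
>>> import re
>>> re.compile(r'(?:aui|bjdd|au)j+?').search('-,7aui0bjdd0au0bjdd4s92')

`search` walks the string left to right and returns the first match it finds.
Here nothing in the string fits, so the call returns None.

None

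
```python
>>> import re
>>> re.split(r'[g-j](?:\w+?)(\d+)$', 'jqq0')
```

['', '0', '']

The pattern matches a character in [g-j]; then one or more of a word character (lazy) (non-capturing group); then one or more of a digit (captured); then anchored at the end.
`re.split` interleaves the captured-group text with the surrounding fragments.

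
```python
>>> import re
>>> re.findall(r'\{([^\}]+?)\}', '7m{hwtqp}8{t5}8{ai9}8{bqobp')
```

['hwtqp', 't5', 'ai9']

Matches: at [2:9] match '{hwtqp}', group 1 = 'hwtqp'; at [10:14] match '{t5}', group 1 = 't5'; at [15:20] match '{ai9}', group 1 = 'ai9'.
`findall` collects group 1 from each match (3 total).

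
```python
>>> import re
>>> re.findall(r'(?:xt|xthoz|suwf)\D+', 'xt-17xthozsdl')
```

Walking the string: at [0:3] → 'xt-'; at [5:13] → 'xthozsdl'.
With no groups in the pattern, `findall` gives back each whole match — 2 here.

['xt-', 'xthozsdl']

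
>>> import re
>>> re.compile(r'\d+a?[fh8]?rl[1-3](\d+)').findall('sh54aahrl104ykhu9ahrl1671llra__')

['671']

This matches one or more of a digit; then optionally a literal 'a', then optionally one of [fh8]; then the literal 'rl', then a character in [1-3]; then one or more of a digit (captured).
With a single group, `findall` returns only what that group captured — 1 item.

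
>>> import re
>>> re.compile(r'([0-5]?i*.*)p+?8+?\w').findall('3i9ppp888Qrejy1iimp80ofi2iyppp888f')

`findall` collects group 1 from the one match (1 total).

['3i9ppp888Qrejy1iimp80ofi2iypp']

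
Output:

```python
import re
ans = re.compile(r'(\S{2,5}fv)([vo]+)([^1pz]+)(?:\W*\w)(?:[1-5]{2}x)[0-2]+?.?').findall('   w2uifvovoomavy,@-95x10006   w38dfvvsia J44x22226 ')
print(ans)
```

The pattern matches 2 to 5 of a non-whitespace character, then the literal 'fv' (captured); then one or more of one of [vo] (captured); then one or more of any character except [1pz] (captured); then zero or more of a non-word character, then a word character (non-capturing group); then exactly 2 of a character in [1-5], then the literal 'x' (non-capturing group); then one or more of a character in [0-2] (lazy), then optionally any character.
Matches: at [31:48] match 'w38dfvvsia J44x22', groups = ('w38dfv', 'v', 'sia ').
`findall` packs the 3 group values into a tuple for every match.

[('w38dfv', 'v', 'sia ')]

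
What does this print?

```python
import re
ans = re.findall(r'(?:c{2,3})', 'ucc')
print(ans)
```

['cc']

`findall` yields the raw match text (1 of them) because the pattern has no groups.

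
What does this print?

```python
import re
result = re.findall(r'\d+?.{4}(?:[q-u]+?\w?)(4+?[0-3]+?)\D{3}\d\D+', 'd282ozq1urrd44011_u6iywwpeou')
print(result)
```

This matches one or more of a digit (lazy), then exactly 4 of any character; then one or more of a character in [q-u] (lazy), then optionally a word character (non-capturing group); then one or more of the literal '4' (lazy), then one or more of a character in [0-3] (lazy) (captured); then exactly 3 of a non-digit, then a digit, then one or more of a non-digit.
One capturing group, so `findall` returns just the captured substring from each match — 0 in all.
Nothing in the string satisfies the pattern, so the list is empty.

[]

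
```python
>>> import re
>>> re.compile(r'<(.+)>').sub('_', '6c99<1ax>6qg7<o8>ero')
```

'6c99_ero'

Each match is replaced by '_'.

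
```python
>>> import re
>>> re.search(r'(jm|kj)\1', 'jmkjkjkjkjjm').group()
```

'kjkj'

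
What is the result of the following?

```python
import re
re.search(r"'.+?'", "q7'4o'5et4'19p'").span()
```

Because the quantifier is non-greedy, it stops expanding at the earliest point where the rest of the pattern can succeed.
Unlike `match`, `search` isn't anchored — it looks for the pattern anywhere in the string.
The match spans [2:6] → "'4o'".

(2, 6)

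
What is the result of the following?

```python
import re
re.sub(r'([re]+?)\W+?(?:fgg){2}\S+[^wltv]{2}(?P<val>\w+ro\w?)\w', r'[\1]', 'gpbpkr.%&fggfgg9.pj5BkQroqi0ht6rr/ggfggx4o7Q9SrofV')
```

The pattern matches one or more of one of [re] (lazy) (captured); then one or more of a non-word character (lazy); then the literal 'fgg' repeated 2 times, then one or more of a non-whitespace character, then exactly 2 of any character except [wltv]; then one or more of a word character, then the literal 'ro', then optionally a word character (captured as 'val'); then a word character.
Matches: at [5:50] → 'r.%&fggfgg9.pj5BkQroqi0ht6rr/ggfggx4o7Q9SrofV'.
`\1` in the replacement pulls in group 1's text for each match.

'gpbpk[r]'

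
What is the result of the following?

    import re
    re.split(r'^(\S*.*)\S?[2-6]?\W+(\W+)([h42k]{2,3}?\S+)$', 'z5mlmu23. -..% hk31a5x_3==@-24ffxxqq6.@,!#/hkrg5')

['', 'z5mlmu23. -..% hk31a5x_3==@-24ffxxqq6.@,!', '/', 'hkrg5', '']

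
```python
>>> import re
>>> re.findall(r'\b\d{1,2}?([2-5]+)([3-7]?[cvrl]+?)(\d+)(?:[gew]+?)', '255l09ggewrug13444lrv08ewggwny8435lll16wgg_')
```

[('55', 'l', '09')]

This matches a word boundary (`\b`, zero-width); then 1 to 2 of a digit (lazy); then one or more of a character in [2-5] (captured); then optionally a character in [3-7], then one or more of one of [cvrl] (lazy) (captured); then one or more of a digit (captured); then one or more of one of [gew] (lazy) (non-capturing group).
Because the quantifier is non-greedy, it stops expanding at the earliest point where the rest of the pattern can succeed.
Walking the string: at [0:7] match '255l09g', groups = ('55', 'l', '09').
3 groups means the one result is a tuple of 3 captured strings — 1 here.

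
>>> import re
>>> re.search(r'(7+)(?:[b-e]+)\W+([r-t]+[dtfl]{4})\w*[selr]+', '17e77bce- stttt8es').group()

'77bce- stttt8es'

Pattern: one or more of a literal '7' (captured); then one or more of a character in [b-e] (non-capturing group); then one or more of a non-word character; then one or more of a character in [r-t], then exactly 4 of one of [dtfl] (captured); then zero or more of a word character, then one or more of one of [selr].
`re.search` tries every starting position until one works.
The match spans [3:18] → '77bce- stttt8es'.
Captured: group 1 = '77', group 2 = 'stttt'.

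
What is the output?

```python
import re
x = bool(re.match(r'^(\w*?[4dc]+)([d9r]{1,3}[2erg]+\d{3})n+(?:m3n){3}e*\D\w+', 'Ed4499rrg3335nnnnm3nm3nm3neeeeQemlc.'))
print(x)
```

Pattern: anchored at the start of the string; then zero or more of a word character (lazy), then one or more of one of [4dc] (captured); then 1 to 3 of one of [d9r], then one or more of one of [2erg], then exactly 3 of a digit (captured); then one or more of the literal 'n', then the literal 'm3n' repeated 3 times, then zero or more of the literal 'e'; then a non-digit; then one or more of a word character.
With `match`, the pattern is implicitly anchored at the beginning.
Here the string doesn't start with a match, so the call returns None, and `bool(None)` is False.

False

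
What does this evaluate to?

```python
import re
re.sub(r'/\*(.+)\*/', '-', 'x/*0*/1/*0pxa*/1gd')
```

Every occurrence is swapped for '-'.

'x-1gd'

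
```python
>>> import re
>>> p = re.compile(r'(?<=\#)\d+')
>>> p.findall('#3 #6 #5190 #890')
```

['3', '6', '5190', '890']

Because the assertion is zero-width, the text it checks is not consumed and won't appear in the result.
Since nothing is captured, `findall` lists the 4 matched substrings directly.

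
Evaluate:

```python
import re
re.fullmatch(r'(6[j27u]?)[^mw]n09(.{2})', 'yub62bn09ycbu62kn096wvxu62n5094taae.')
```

None

This matches the literal '6', then optionally one of [j27u] (captured); then any character except [mw], then the literal 'n09'; then exactly 2 of any character (captured).
`re.fullmatch` is like wrapping the pattern in `^…$` (in single-line mode).
Here the string isn't matched end-to-end, so the call returns None.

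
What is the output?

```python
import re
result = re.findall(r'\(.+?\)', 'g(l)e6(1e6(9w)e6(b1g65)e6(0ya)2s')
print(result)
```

['(l)', '(1e6(9w)', '(b1g65)', '(0ya)']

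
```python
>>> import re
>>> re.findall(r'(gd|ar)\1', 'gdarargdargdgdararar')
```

['ar', 'gd', 'ar']

A backreference is literal: `\1` must see the identical characters the first group matched.
Walking the string: at [2:6] match 'arar', group 1 = 'ar'; at [10:14] match 'gdgd', group 1 = 'gd'; at [14:18] match 'arar', group 1 = 'ar'.
One capturing group, so `findall` returns just the captured substring from each match — 3 in all.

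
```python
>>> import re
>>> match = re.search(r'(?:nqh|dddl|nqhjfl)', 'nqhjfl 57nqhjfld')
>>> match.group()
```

'nqh'

Alternation tries branches left to right and keeps the first one that lets the overall match succeed at that position.
The match spans [0:3] → 'nqh'.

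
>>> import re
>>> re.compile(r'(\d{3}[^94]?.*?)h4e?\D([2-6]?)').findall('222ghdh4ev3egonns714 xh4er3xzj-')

[('222ghd', '3'), ('714 x', '3')]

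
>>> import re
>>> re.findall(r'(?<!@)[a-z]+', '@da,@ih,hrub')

Because the assertion is negative and zero-width, positions next to the forbidden text are skipped.
Matches: at [2:3] → 'a'; at [6:7] → 'h'; at [8:12] → 'hrub'.
Since nothing is captured, `findall` lists the 3 matched substrings directly.

['a', 'h', 'hrub']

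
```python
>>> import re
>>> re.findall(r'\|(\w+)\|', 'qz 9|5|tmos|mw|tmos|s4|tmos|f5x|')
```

['5', 'mw', 's4', 'f5x']

Walking the string: at [4:7] match '|5|', group 1 = '5'; at [11:15] match '|mw|', group 1 = 'mw'; at [19:23] match '|s4|', group 1 = 's4'; at [27:32] match '|f5x|', group 1 = 'f5x'.
One capturing group, so `findall` returns just the captured substring from each match — 4 in all.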